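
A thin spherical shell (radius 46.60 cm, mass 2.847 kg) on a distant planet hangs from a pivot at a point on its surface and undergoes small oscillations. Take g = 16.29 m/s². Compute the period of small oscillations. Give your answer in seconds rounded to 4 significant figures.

I_cm = (2/3)mr² = 0.41216 kg·m². The pivot is at distance d = 0.4660 m from the centre of mass.
By the parallel-axis theorem, I = I_cm + md² = 0.41216 + 0.61824 = 1.0304 kg·m².
T = 2π√(I/(mgd)) = 2π√(1.0304/(2.847 × 16.29 × 0.4660)) = 1.372 s.

1.372 s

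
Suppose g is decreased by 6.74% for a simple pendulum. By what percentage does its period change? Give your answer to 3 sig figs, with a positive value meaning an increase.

3.55%

T ∝ 1/√g, so T'/T = 1/√(0.9326) = 1.036.
Percentage change in T = (1.036 − 1) × 100% = 3.55%.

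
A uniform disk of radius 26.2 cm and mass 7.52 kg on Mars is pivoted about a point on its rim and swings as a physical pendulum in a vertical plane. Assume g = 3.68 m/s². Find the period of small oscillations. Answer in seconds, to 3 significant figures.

2.05 s

I_cm = ½mr² = 0.2581 kg·m². The pivot is at distance d = 0.262 m from the centre of mass.
By the parallel-axis theorem, I = I_cm + md² = 0.2581 + 0.5162 = 0.7743 kg·m².
T = 2π√(I/(mgd)) = 2π√(0.7743/(7.52 × 3.68 × 0.262)) = 2.05 s.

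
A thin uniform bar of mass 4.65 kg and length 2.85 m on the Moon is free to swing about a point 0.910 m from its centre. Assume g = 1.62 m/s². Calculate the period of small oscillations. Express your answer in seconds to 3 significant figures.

For a physical pendulum T = 2π√(I/(mgd)), with d = 0.9100 m from pivot to centre of mass.
I_cm = mL²/12 = 4.65 × 2.85²/12 = 3.147 kg·m²; I = I_cm + md² = 3.147 + 4.65 × 0.9100² = 6.998 kg·m².
T = 2π√(6.998/(4.65 × 1.62 × 0.9100)) = 6.35 s.

6.35 s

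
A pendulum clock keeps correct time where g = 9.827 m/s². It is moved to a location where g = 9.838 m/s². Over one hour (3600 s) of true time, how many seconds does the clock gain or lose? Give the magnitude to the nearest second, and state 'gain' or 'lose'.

The clock's period scales as T ∝ 1/√g, so T'/T = √(9.827/9.838) = 0.999441.
In 3600 s of true time the clock registers 3600/0.999441 = 3602.0 s, so it gains 2 s.

gain 2 s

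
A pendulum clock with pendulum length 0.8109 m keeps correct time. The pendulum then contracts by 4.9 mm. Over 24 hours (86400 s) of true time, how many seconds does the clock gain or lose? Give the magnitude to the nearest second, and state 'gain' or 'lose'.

T ∝ √L, so T'/T = √(0.80600/0.8109) = 0.996974.
In 86400 s of true time the clock registers 86400/0.996974 = 86662.2 s, so it gains 262 s.

gain 262 s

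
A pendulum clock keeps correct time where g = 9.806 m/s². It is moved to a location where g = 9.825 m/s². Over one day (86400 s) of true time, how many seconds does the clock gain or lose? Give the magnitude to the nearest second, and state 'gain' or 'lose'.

The clock's period scales as T ∝ 1/√g, so T'/T = √(9.806/9.825) = 0.999033.
In 86400 s of true time the clock registers 86400/0.999033 = 86483.7 s, so it gains 84 s.

gain 84 s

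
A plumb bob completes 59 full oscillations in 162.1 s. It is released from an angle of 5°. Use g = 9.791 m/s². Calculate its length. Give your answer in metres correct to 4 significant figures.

T = 162.1/59 = 2.7475 s.
From T = 2π√(L/g), L = gT²/(4π²) = 9.791 × 2.7475²/(4π²) = 1.872 m.

1.872 m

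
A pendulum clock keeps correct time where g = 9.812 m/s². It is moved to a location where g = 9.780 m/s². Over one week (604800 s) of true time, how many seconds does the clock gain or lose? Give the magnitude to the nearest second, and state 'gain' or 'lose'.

The clock's period scales as T ∝ 1/√g, so T'/T = √(9.812/9.780) = 1.00163.
In 604800 s of true time the clock registers 604800/1.00163 = 603813.0 s, so it loses 987 s.

lose 987 s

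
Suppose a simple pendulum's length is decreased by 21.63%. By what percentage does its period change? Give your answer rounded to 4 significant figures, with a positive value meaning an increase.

-11.47%

T ∝ √L, so T'/T = √(0.78370) = 0.88527.
Percentage change in T = (0.88527 − 1) × 100% = -11.47%.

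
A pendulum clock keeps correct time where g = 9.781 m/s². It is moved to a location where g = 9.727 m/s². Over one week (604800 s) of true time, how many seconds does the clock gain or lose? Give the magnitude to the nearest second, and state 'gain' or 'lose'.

The clock's period scales as T ∝ 1/√g, so T'/T = √(9.781/9.727) = 1.00277.
In 604800 s of true time the clock registers 604800/1.00277 = 603128.2 s, so it loses 1672 s.

lose 1672 s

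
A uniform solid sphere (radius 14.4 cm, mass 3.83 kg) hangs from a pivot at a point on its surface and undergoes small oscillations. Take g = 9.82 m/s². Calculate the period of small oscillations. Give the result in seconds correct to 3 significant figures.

I_cm = (2/5)mr² = 0.03177 kg·m². The pivot is at distance d = 0.144 m from the centre of mass.
By the parallel-axis theorem, I = I_cm + md² = 0.03177 + 0.07942 = 0.1112 kg·m².
T = 2π√(I/(mgd)) = 2π√(0.1112/(3.83 × 9.82 × 0.144)) = 0.900 s.

0.900 s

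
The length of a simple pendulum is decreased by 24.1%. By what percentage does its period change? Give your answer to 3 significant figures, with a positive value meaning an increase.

-12.9%

T ∝ √L, so T'/T = √(0.7590) = 0.8712.
Percentage change in T = (0.8712 − 1) × 100% = -12.9%.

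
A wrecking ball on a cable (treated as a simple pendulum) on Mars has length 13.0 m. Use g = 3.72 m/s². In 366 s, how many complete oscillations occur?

T = 2π√(L/g) = 2π√(13.0/3.72) = 11.75 s.
Number of complete oscillations = ⌊366/11.75⌋ = ⌊31.16⌋ = 31.

31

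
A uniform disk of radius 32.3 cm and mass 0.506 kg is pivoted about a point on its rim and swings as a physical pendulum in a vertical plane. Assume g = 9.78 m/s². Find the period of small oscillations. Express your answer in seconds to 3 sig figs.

I_cm = ½mr² = 0.02640 kg·m². The pivot is at distance d = 0.323 m from the centre of mass.
By the parallel-axis theorem, I = I_cm + md² = 0.02640 + 0.05279 = 0.07919 kg·m².
T = 2π√(I/(mgd)) = 2π√(0.07919/(0.506 × 9.78 × 0.323)) = 1.40 s.

1.40 s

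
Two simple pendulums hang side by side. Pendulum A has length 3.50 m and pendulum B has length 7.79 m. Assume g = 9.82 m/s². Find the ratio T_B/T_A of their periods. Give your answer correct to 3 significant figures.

1.49

T ∝ √L, so T_B/T_A = √(L_B/L_A) = √(7.79/3.50) = 1.49.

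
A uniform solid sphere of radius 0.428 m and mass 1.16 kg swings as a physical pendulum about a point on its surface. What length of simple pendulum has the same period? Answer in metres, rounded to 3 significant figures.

The equivalent simple-pendulum length is L_eq = I/(md), where I is about the pivot and d = 0.4280 m.
I_cm = (2/5)mR² = 0.08500 kg·m², so I = I_cm + md² = 0.08500 + 0.2125 = 0.2975 kg·m².
L_eq = 0.2975/(1.16 × 0.4280) = 0.599 m.

0.599 m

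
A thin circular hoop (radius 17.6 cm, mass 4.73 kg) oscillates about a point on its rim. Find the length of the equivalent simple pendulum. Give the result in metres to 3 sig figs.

0.352 m

The equivalent simple-pendulum length is L_eq = I/(md), where I is about the pivot and d = 0.1760 m.
I_cm = mR² = 0.1465 kg·m², so I = I_cm + md² = 0.1465 + 0.1465 = 0.2930 kg·m².
L_eq = 0.2930/(4.73 × 0.1760) = 0.352 m.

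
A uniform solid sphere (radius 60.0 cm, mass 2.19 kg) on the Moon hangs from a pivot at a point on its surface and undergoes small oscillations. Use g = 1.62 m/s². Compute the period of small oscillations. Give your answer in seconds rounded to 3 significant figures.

I_cm = (2/5)mr² = 0.3154 kg·m². The pivot is at distance d = 0.600 m from the centre of mass.
By the parallel-axis theorem, I = I_cm + md² = 0.3154 + 0.7884 = 1.104 kg·m².
T = 2π√(I/(mgd)) = 2π√(1.104/(2.19 × 1.62 × 0.600)) = 4.52 s.

4.52 s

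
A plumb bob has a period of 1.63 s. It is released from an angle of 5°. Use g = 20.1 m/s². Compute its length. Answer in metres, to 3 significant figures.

1.35 m

From T = 2π√(L/g), L = gT²/(4π²) = 20.1 × 1.630²/(4π²) = 1.35 m.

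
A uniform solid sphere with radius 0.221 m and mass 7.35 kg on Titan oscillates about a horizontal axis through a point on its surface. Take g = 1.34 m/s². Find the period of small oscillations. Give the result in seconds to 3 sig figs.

I_cm = (2/5)mr² = 0.1436 kg·m². The pivot is at distance d = 0.221 m from the centre of mass.
By the parallel-axis theorem, I = I_cm + md² = 0.1436 + 0.3590 = 0.5026 kg·m².
T = 2π√(I/(mgd)) = 2π√(0.5026/(7.35 × 1.34 × 0.221)) = 3.02 s.

3.02 s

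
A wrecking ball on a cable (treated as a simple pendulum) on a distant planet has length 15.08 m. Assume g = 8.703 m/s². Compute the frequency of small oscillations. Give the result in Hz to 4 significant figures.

T = 2π√(L/g) = 2π√(15.08/8.703) = 8.2708 s, so f = 1/T = 0.1209 Hz.

0.1209 Hz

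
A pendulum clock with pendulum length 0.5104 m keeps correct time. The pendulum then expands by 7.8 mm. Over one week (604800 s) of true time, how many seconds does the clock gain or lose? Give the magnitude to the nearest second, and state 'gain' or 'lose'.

lose 4569 s

T ∝ √L, so T'/T = √(0.51820/0.5104) = 1.00761.
In 604800 s of true time the clock registers 604800/1.00761 = 600231.0 s, so it loses 4569 s.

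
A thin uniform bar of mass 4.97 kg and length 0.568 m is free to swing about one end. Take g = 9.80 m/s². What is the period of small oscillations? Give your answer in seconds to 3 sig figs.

1.24 s

For a physical pendulum T = 2π√(I/(mgd)), with d = 0.2840 m from pivot to centre of mass.
I_cm = mL²/12 = 4.97 × 0.568²/12 = 0.1336 kg·m²; I = I_cm + md² = 0.1336 + 4.97 × 0.2840² = 0.5345 kg·m².
T = 2π√(0.5345/(4.97 × 9.80 × 0.2840)) = 1.24 s.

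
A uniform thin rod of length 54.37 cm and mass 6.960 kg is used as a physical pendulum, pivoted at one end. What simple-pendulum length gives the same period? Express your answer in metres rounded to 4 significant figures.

0.3625 m

The equivalent simple-pendulum length is L_eq = I/(md), where I is about the pivot and d = 0.27185 m.
I_cm = (1/12)mL² = 0.17145 kg·m², so I = I_cm + md² = 0.17145 + 0.51436 = 0.68581 kg·m².
L_eq = 0.68581/(6.960 × 0.27185) = 0.3625 m.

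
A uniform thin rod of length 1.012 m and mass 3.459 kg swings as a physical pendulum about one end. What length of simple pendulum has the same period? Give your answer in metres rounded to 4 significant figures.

The equivalent simple-pendulum length is L_eq = I/(md), where I is about the pivot and d = 0.50600 m.
I_cm = (1/12)mL² = 0.29521 kg·m², so I = I_cm + md² = 0.29521 + 0.88563 = 1.1808 kg·m².
L_eq = 1.1808/(3.459 × 0.50600) = 0.6747 m.

0.6747 m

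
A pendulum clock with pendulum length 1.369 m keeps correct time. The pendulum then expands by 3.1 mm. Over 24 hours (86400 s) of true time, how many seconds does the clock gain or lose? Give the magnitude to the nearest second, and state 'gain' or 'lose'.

T ∝ √L, so T'/T = √(1.37210/1.369) = 1.00113.
In 86400 s of true time the clock registers 86400/1.00113 = 86302.3 s, so it loses 98 s.

lose 98 s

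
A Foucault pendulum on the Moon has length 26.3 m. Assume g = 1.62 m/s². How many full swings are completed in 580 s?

T = 2π√(L/g) = 2π√(26.3/1.62) = 25.32 s.
Number of complete oscillations = ⌊580/25.32⌋ = ⌊22.91⌋ = 22.

22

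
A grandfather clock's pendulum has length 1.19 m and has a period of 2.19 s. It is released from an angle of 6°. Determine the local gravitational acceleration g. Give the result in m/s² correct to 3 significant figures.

From T = 2π√(L/g), g = 4π²L/T² = 4π² × 1.19/2.190² = 9.80 m/s².

9.80 m/s²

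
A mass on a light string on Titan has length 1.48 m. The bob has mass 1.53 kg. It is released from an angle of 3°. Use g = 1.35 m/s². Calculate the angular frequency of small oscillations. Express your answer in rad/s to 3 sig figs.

ω = √(g/L) = √(1.35/1.48) = 0.955 rad/s.

0.955 rad/s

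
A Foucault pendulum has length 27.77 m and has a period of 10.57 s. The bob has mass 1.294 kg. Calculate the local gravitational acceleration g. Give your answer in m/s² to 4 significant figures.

From T = 2π√(L/g), g = 4π²L/T² = 4π² × 27.77/10.570² = 9.813 m/s².

9.813 m/s²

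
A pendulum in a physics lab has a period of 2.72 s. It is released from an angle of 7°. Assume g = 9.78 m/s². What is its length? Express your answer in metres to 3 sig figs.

From T = 2π√(L/g), L = gT²/(4π²) = 9.78 × 2.720²/(4π²) = 1.83 m.

1.83 m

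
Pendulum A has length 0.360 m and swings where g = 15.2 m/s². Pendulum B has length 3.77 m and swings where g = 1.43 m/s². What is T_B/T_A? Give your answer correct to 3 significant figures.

10.6

T = 2π√(L/g), so T_B/T_A = √((L_B/g_B)/(L_A/g_A)) = √((3.77/1.43)/(0.360/15.2)) = 10.6.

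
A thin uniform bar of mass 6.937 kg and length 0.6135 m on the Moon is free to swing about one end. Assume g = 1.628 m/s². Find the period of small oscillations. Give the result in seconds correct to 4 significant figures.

For a physical pendulum T = 2π√(I/(mgd)), with d = 0.30675 m from pivot to centre of mass.
I_cm = mL²/12 = 6.937 × 0.6135²/12 = 0.21758 kg·m²; I = I_cm + md² = 0.21758 + 6.937 × 0.30675² = 0.87032 kg·m².
T = 2π√(0.87032/(6.937 × 1.628 × 0.30675)) = 3.149 s.

3.149 s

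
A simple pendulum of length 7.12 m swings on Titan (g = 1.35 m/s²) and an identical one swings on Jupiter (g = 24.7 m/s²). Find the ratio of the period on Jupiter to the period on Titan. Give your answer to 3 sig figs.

T ∝ 1/√g, so T₂/T₁ = √(g₁/g₂) = √(1.35/24.7) = 0.234.

0.234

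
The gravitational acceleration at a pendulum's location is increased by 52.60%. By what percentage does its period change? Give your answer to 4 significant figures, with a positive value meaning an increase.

-19.05%

T ∝ 1/√g, so T'/T = 1/√(1.5260) = 0.80951.
Percentage change in T = (0.80951 − 1) × 100% = -19.05%.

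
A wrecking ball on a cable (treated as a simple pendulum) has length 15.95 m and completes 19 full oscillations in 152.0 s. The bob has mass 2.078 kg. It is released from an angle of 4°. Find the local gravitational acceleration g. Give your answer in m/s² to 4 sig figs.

9.839 m/s²

T = 152.0/19 = 8.0000 s.
From T = 2π√(L/g), g = 4π²L/T² = 4π² × 15.95/8.0000² = 9.839 m/s².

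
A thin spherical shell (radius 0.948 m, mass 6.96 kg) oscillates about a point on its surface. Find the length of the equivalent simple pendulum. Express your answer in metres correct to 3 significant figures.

The equivalent simple-pendulum length is L_eq = I/(md), where I is about the pivot and d = 0.9480 m.
I_cm = (2/3)mR² = 4.170 kg·m², so I = I_cm + md² = 4.170 + 6.255 = 10.42 kg·m².
L_eq = 10.42/(6.96 × 0.9480) = 1.58 m.

1.58 m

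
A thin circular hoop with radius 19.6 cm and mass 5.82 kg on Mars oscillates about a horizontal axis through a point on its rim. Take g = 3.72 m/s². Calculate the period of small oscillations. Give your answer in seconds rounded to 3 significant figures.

2.04 s

I_cm = mr² = 0.2236 kg·m². The pivot is at distance d = 0.196 m from the centre of mass.
By the parallel-axis theorem, I = I_cm + md² = 0.2236 + 0.2236 = 0.4472 kg·m².
T = 2π√(I/(mgd)) = 2π√(0.4472/(5.82 × 3.72 × 0.196)) = 2.04 s.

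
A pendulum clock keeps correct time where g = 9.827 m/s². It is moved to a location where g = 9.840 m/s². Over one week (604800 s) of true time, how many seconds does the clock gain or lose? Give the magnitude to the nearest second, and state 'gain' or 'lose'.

The clock's period scales as T ∝ 1/√g, so T'/T = √(9.827/9.840) = 0.999339.
In 604800 s of true time the clock registers 604800/0.999339 = 605199.9 s, so it gains 400 s.

gain 400 s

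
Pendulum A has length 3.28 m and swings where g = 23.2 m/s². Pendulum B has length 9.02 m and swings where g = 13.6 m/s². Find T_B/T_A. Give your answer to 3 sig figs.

T = 2π√(L/g), so T_B/T_A = √((L_B/g_B)/(L_A/g_A)) = √((9.02/13.6)/(3.28/23.2)) = 2.17.

2.17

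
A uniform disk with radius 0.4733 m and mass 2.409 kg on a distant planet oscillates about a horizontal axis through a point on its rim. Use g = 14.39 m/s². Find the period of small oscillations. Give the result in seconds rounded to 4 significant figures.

1.396 s

I_cm = ½mr² = 0.26982 kg·m². The pivot is at distance d = 0.4733 m from the centre of mass.
By the parallel-axis theorem, I = I_cm + md² = 0.26982 + 0.53965 = 0.80947 kg·m².
T = 2π√(I/(mgd)) = 2π√(0.80947/(2.409 × 14.39 × 0.4733)) = 1.396 s.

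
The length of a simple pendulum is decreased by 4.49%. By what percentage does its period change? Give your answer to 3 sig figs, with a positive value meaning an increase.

T ∝ √L, so T'/T = √(0.9551) = 0.9773.
Percentage change in T = (0.9773 − 1) × 100% = -2.27%.

-2.27%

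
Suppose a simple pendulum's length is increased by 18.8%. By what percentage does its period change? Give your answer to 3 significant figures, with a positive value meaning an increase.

T ∝ √L, so T'/T = √(1.188) = 1.090.
Percentage change in T = (1.090 − 1) × 100% = 9.00%.

9.00%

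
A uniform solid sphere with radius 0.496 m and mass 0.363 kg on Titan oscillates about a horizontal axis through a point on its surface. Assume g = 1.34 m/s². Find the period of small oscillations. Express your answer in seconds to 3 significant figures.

4.52 s

I_cm = (2/5)mr² = 0.03572 kg·m². The pivot is at distance d = 0.496 m from the centre of mass.
By the parallel-axis theorem, I = I_cm + md² = 0.03572 + 0.08930 = 0.1250 kg·m².
T = 2π√(I/(mgd)) = 2π√(0.1250/(0.363 × 1.34 × 0.496)) = 4.52 s.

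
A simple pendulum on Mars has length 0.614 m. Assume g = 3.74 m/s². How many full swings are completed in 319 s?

T = 2π√(L/g) = 2π√(0.614/3.74) = 2.546 s.
Number of complete oscillations = ⌊319/2.546⌋ = ⌊125.3⌋ = 125.

125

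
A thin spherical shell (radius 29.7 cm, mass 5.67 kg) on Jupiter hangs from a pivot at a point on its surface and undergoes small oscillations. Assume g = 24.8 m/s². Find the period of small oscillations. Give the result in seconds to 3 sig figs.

I_cm = (2/3)mr² = 0.3334 kg·m². The pivot is at distance d = 0.297 m from the centre of mass.
By the parallel-axis theorem, I = I_cm + md² = 0.3334 + 0.5001 = 0.8336 kg·m².
T = 2π√(I/(mgd)) = 2π√(0.8336/(5.67 × 24.8 × 0.297)) = 0.888 s.

0.888 s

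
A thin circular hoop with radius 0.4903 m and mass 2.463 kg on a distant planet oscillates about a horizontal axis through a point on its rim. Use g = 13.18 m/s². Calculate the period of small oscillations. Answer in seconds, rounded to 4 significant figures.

1.714 s

I_cm = mr² = 0.59209 kg·m². The pivot is at distance d = 0.4903 m from the centre of mass.
By the parallel-axis theorem, I = I_cm + md² = 0.59209 + 0.59209 = 1.1842 kg·m².
T = 2π√(I/(mgd)) = 2π√(1.1842/(2.463 × 13.18 × 0.4903)) = 1.714 s.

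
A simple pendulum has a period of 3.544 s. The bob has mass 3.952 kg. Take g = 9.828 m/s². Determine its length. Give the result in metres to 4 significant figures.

From T = 2π√(L/g), L = gT²/(4π²) = 9.828 × 3.5440²/(4π²) = 3.127 m.

3.127 m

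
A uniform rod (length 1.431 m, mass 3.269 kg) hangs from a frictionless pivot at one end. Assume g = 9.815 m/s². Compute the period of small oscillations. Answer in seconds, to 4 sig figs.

For a physical pendulum T = 2π√(I/(mgd)), with d = 0.71550 m from pivot to centre of mass.
I_cm = mL²/12 = 3.269 × 1.431²/12 = 0.55784 kg·m²; I = I_cm + md² = 0.55784 + 3.269 × 0.71550² = 2.2314 kg·m².
T = 2π√(2.2314/(3.269 × 9.815 × 0.71550)) = 1.959 s.

1.959 s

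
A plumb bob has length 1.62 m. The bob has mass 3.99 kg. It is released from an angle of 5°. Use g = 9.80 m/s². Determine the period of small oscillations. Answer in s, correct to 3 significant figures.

2.55 s

T = 2π√(L/g) = 2π√(1.62/9.80) = 2π × 0.4066 = 2.55 s.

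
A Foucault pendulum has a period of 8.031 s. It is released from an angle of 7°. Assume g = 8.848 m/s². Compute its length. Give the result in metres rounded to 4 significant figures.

From T = 2π√(L/g), L = gT²/(4π²) = 8.848 × 8.0310²/(4π²) = 14.46 m.

14.46 m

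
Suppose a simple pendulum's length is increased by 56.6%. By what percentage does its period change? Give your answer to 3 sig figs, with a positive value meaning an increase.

T ∝ √L, so T'/T = √(1.566) = 1.251.
Percentage change in T = (1.251 − 1) × 100% = 25.1%.

25.1%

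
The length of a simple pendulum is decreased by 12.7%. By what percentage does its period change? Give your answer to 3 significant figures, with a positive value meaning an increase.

T ∝ √L, so T'/T = √(0.8730) = 0.9343.
Percentage change in T = (0.9343 − 1) × 100% = -6.57%.

-6.57%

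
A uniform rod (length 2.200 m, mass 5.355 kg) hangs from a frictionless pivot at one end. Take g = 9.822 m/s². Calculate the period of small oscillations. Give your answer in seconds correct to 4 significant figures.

For a physical pendulum T = 2π√(I/(mgd)), with d = 1.1000 m from pivot to centre of mass.
I_cm = mL²/12 = 5.355 × 2.200²/12 = 2.1599 kg·m²; I = I_cm + md² = 2.1599 + 5.355 × 1.1000² = 8.6394 kg·m².
T = 2π√(8.6394/(5.355 × 9.822 × 1.1000)) = 2.428 s.

2.428 s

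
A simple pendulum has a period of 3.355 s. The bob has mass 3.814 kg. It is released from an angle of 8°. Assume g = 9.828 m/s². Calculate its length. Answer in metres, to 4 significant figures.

2.802 m

From T = 2π√(L/g), L = gT²/(4π²) = 9.828 × 3.3550²/(4π²) = 2.802 m.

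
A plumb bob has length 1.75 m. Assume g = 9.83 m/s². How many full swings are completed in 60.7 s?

T = 2π√(L/g) = 2π√(1.75/9.83) = 2.651 s.
Number of complete oscillations = ⌊60.7/2.651⌋ = ⌊22.90⌋ = 22.

22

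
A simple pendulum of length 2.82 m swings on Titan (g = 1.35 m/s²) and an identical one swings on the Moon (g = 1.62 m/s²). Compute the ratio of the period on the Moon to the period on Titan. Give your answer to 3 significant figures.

T ∝ 1/√g, so T₂/T₁ = √(g₁/g₂) = √(1.35/1.62) = 0.913.

0.913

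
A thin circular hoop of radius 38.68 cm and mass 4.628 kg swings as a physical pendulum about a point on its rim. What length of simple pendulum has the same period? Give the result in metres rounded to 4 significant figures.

The equivalent simple-pendulum length is L_eq = I/(md), where I is about the pivot and d = 0.38680 m.
I_cm = mR² = 0.69241 kg·m², so I = I_cm + md² = 0.69241 + 0.69241 = 1.3848 kg·m².
L_eq = 1.3848/(4.628 × 0.38680) = 0.7736 m.

0.7736 m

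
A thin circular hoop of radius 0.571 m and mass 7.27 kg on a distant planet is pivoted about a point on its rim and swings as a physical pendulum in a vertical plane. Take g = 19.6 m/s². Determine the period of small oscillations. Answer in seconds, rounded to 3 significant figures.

1.52 s

I_cm = mr² = 2.370 kg·m². The pivot is at distance d = 0.571 m from the centre of mass.
By the parallel-axis theorem, I = I_cm + md² = 2.370 + 2.370 = 4.741 kg·m².
T = 2π√(I/(mgd)) = 2π√(4.741/(7.27 × 19.6 × 0.571)) = 1.52 s.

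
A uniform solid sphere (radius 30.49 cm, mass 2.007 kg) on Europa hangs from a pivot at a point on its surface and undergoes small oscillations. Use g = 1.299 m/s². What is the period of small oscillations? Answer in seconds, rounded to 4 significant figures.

3.602 s

I_cm = (2/5)mr² = 0.074632 kg·m². The pivot is at distance d = 0.3049 m from the centre of mass.
By the parallel-axis theorem, I = I_cm + md² = 0.074632 + 0.18658 = 0.26121 kg·m².
T = 2π√(I/(mgd)) = 2π√(0.26121/(2.007 × 1.299 × 0.3049)) = 3.602 s.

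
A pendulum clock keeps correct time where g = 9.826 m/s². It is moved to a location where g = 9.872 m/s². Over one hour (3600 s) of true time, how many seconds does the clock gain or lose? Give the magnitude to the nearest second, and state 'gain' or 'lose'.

The clock's period scales as T ∝ 1/√g, so T'/T = √(9.826/9.872) = 0.997667.
In 3600 s of true time the clock registers 3600/0.997667 = 3608.4 s, so it gains 8 s.

gain 8 s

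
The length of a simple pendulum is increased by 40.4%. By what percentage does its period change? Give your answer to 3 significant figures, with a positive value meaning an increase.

18.5%

T ∝ √L, so T'/T = √(1.404) = 1.185.
Percentage change in T = (1.185 − 1) × 100% = 18.5%.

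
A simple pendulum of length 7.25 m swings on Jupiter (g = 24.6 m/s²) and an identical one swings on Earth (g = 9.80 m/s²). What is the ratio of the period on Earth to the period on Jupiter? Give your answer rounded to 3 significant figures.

1.58

T ∝ 1/√g, so T₂/T₁ = √(g₁/g₂) = √(24.6/9.80) = 1.58.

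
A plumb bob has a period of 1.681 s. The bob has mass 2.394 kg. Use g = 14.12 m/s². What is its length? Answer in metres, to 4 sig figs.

From T = 2π√(L/g), L = gT²/(4π²) = 14.12 × 1.6810²/(4π²) = 1.011 m.

1.011 m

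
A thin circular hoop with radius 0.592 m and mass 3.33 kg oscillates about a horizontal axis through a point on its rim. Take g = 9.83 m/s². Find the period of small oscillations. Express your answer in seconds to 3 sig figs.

I_cm = mr² = 1.167 kg·m². The pivot is at distance d = 0.592 m from the centre of mass.
By the parallel-axis theorem, I = I_cm + md² = 1.167 + 1.167 = 2.334 kg·m².
T = 2π√(I/(mgd)) = 2π√(2.334/(3.33 × 9.83 × 0.592)) = 2.18 s.

2.18 s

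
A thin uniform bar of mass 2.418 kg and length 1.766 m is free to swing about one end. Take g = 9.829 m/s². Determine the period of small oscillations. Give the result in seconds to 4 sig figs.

2.175 s

For a physical pendulum T = 2π√(I/(mgd)), with d = 0.88300 m from pivot to centre of mass.
I_cm = mL²/12 = 2.418 × 1.766²/12 = 0.62843 kg·m²; I = I_cm + md² = 0.62843 + 2.418 × 0.88300² = 2.5137 kg·m².
T = 2π√(2.5137/(2.418 × 9.829 × 0.88300)) = 2.175 s.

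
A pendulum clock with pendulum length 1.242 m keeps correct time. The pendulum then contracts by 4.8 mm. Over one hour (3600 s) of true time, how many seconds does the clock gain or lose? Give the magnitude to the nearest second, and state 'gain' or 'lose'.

gain 7 s

T ∝ √L, so T'/T = √(1.23720/1.242) = 0.998066.
In 3600 s of true time the clock registers 3600/0.998066 = 3607.0 s, so it gains 7 s.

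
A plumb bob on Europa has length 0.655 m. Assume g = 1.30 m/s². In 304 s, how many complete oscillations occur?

68

T = 2π√(L/g) = 2π√(0.655/1.30) = 4.460 s.
Number of complete oscillations = ⌊304/4.460⌋ = ⌊68.16⌋ = 68.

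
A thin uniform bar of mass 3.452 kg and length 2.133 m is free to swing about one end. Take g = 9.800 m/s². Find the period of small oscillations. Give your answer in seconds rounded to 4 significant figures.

2.393 s

For a physical pendulum T = 2π√(I/(mgd)), with d = 1.0665 m from pivot to centre of mass.
I_cm = mL²/12 = 3.452 × 2.133²/12 = 1.3088 kg·m²; I = I_cm + md² = 1.3088 + 3.452 × 1.0665² = 5.2352 kg·m².
T = 2π√(5.2352/(3.452 × 9.800 × 1.0665)) = 2.393 s.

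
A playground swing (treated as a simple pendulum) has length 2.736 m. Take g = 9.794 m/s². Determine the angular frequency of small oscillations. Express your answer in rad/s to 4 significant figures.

1.892 rad/s

ω = √(g/L) = √(9.794/2.736) = 1.892 rad/s.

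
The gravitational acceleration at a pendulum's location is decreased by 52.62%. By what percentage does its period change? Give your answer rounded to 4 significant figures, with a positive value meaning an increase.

45.28%

T ∝ 1/√g, so T'/T = 1/√(0.47380) = 1.4528.
Percentage change in T = (1.4528 − 1) × 100% = 45.28%.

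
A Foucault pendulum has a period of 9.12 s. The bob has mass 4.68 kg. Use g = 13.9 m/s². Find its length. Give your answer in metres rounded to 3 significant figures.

29.3 m

From T = 2π√(L/g), L = gT²/(4π²) = 13.9 × 9.120²/(4π²) = 29.3 m.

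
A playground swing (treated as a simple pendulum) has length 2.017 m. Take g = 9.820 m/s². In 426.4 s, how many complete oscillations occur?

149

T = 2π√(L/g) = 2π√(2.017/9.820) = 2.8476 s.
Number of complete oscillations = ⌊426.4/2.8476⌋ = ⌊149.74⌋ = 149.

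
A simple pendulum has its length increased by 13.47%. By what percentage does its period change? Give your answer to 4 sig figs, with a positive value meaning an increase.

T ∝ √L, so T'/T = √(1.1347) = 1.0652.
Percentage change in T = (1.0652 − 1) × 100% = 6.522%.

6.522%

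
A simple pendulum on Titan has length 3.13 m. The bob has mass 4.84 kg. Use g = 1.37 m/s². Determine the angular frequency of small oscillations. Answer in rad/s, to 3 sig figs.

ω = √(g/L) = √(1.37/3.13) = 0.662 rad/s.

0.662 rad/s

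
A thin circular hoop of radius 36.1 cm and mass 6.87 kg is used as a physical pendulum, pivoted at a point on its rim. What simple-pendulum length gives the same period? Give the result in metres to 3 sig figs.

0.722 m

The equivalent simple-pendulum length is L_eq = I/(md), where I is about the pivot and d = 0.3610 m.
I_cm = mR² = 0.8953 kg·m², so I = I_cm + md² = 0.8953 + 0.8953 = 1.791 kg·m².
L_eq = 1.791/(6.87 × 0.3610) = 0.722 m.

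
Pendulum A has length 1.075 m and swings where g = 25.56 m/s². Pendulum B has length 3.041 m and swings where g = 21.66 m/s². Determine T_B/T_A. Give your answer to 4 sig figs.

1.827

T = 2π√(L/g), so T_B/T_A = √((L_B/g_B)/(L_A/g_A)) = √((3.041/21.66)/(1.075/25.56)) = 1.827.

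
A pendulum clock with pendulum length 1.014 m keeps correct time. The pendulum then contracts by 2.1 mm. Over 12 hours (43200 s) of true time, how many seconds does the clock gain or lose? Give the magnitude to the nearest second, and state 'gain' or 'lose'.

gain 45 s

T ∝ √L, so T'/T = √(1.01190/1.014) = 0.998964.
In 43200 s of true time the clock registers 43200/0.998964 = 43244.8 s, so it gains 45 s.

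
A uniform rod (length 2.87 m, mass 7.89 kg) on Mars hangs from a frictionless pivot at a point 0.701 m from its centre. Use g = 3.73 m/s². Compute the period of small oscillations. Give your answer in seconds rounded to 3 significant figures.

For a physical pendulum T = 2π√(I/(mgd)), with d = 0.7010 m from pivot to centre of mass.
I_cm = mL²/12 = 7.89 × 2.87²/12 = 5.416 kg·m²; I = I_cm + md² = 5.416 + 7.89 × 0.7010² = 9.293 kg·m².
T = 2π√(9.293/(7.89 × 3.73 × 0.7010)) = 4.22 s.

4.22 s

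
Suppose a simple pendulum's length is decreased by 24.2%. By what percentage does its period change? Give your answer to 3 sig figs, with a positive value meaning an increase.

-12.9%

T ∝ √L, so T'/T = √(0.7580) = 0.8706.
Percentage change in T = (0.8706 − 1) × 100% = -12.9%.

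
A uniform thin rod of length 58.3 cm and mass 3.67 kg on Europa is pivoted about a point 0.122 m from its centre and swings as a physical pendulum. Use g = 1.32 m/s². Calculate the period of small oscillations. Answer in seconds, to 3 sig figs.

For a physical pendulum T = 2π√(I/(mgd)), with d = 0.1220 m from pivot to centre of mass.
I_cm = mL²/12 = 3.67 × 0.583²/12 = 0.1039 kg·m²; I = I_cm + md² = 0.1039 + 3.67 × 0.1220² = 0.1586 kg·m².
T = 2π√(0.1586/(3.67 × 1.32 × 0.1220)) = 3.25 s.

3.25 s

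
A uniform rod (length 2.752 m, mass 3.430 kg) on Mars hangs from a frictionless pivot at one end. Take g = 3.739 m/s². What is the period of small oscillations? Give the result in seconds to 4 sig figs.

4.401 s

For a physical pendulum T = 2π√(I/(mgd)), with d = 1.3760 m from pivot to centre of mass.
I_cm = mL²/12 = 3.430 × 2.752²/12 = 2.1648 kg·m²; I = I_cm + md² = 2.1648 + 3.430 × 1.3760² = 8.6590 kg·m².
T = 2π√(8.6590/(3.430 × 3.739 × 1.3760)) = 4.401 s.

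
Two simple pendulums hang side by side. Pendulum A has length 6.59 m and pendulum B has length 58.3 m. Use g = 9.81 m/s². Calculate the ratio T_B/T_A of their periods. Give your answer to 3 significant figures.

T ∝ √L, so T_B/T_A = √(L_B/L_A) = √(58.3/6.59) = 2.97.

2.97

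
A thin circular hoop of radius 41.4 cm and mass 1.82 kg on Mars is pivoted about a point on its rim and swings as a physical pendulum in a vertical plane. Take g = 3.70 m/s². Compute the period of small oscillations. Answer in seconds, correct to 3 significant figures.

2.97 s

I_cm = mr² = 0.3119 kg·m². The pivot is at distance d = 0.414 m from the centre of mass.
By the parallel-axis theorem, I = I_cm + md² = 0.3119 + 0.3119 = 0.6239 kg·m².
T = 2π√(I/(mgd)) = 2π√(0.6239/(1.82 × 3.70 × 0.414)) = 2.97 s.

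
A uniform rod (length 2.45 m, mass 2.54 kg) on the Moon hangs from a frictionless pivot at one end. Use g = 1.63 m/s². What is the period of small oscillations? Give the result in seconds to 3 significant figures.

6.29 s

For a physical pendulum T = 2π√(I/(mgd)), with d = 1.225 m from pivot to centre of mass.
I_cm = mL²/12 = 2.54 × 2.45²/12 = 1.271 kg·m²; I = I_cm + md² = 1.271 + 2.54 × 1.225² = 5.082 kg·m².
T = 2π√(5.082/(2.54 × 1.63 × 1.225)) = 6.29 s.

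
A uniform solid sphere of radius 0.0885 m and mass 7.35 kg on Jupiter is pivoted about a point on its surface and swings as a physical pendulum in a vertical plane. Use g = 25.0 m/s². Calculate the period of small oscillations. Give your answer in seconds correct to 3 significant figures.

I_cm = (2/5)mr² = 0.02303 kg·m². The pivot is at distance d = 0.0885 m from the centre of mass.
By the parallel-axis theorem, I = I_cm + md² = 0.02303 + 0.05757 = 0.08059 kg·m².
T = 2π√(I/(mgd)) = 2π√(0.08059/(7.35 × 25.0 × 0.0885)) = 0.442 s.

0.442 s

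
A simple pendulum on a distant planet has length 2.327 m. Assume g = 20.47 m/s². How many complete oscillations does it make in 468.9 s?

221

T = 2π√(L/g) = 2π√(2.327/20.47) = 2.1185 s.
Number of complete oscillations = ⌊468.9/2.1185⌋ = ⌊221.34⌋ = 221.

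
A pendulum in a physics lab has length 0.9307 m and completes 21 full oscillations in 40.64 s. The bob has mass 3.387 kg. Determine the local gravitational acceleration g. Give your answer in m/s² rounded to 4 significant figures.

9.811 m/s²

T = 40.64/21 = 1.9352 s.
From T = 2π√(L/g), g = 4π²L/T² = 4π² × 0.9307/1.9352² = 9.811 m/s².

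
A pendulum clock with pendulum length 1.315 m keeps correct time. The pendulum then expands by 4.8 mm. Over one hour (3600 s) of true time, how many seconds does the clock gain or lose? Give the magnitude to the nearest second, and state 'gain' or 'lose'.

lose 7 s

T ∝ √L, so T'/T = √(1.31980/1.315) = 1.00182.
In 3600 s of true time the clock registers 3600/1.00182 = 3593.4 s, so it loses 7 s.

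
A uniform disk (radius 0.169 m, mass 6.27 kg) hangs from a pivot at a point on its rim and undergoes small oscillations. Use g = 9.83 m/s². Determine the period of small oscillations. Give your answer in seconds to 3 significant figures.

1.01 s

I_cm = ½mr² = 0.08954 kg·m². The pivot is at distance d = 0.169 m from the centre of mass.
By the parallel-axis theorem, I = I_cm + md² = 0.08954 + 0.1791 = 0.2686 kg·m².
T = 2π√(I/(mgd)) = 2π√(0.2686/(6.27 × 9.83 × 0.169)) = 1.01 s.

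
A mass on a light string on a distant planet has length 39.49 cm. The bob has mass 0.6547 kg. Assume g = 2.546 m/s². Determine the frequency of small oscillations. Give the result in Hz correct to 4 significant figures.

0.4041 Hz

T = 2π√(L/g) = 2π√(0.3949/2.546) = 2.4745 s, so f = 1/T = 0.4041 Hz.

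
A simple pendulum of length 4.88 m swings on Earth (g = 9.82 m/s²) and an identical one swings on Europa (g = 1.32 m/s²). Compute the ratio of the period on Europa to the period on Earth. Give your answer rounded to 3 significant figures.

2.73

T ∝ 1/√g, so T₂/T₁ = √(g₁/g₂) = √(9.82/1.32) = 2.73.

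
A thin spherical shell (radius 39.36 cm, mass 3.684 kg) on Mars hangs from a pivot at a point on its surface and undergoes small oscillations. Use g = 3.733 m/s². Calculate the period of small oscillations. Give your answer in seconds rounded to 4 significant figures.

I_cm = (2/3)mr² = 0.38049 kg·m². The pivot is at distance d = 0.3936 m from the centre of mass.
By the parallel-axis theorem, I = I_cm + md² = 0.38049 + 0.57073 = 0.95121 kg·m².
T = 2π√(I/(mgd)) = 2π√(0.95121/(3.684 × 3.733 × 0.3936)) = 2.634 s.

2.634 s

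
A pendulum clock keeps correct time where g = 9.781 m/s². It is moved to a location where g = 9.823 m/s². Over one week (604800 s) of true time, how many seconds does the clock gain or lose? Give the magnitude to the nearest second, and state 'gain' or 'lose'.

gain 1297 s

The clock's period scales as T ∝ 1/√g, so T'/T = √(9.781/9.823) = 0.997860.
In 604800 s of true time the clock registers 604800/0.997860 = 606097.1 s, so it gains 1297 s.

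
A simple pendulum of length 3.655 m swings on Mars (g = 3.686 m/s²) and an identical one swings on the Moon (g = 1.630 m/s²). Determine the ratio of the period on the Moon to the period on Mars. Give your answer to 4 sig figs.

T ∝ 1/√g, so T₂/T₁ = √(g₁/g₂) = √(3.686/1.630) = 1.504.

1.504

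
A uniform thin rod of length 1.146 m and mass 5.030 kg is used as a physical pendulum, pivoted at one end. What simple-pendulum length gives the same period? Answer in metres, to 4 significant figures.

0.7640 m

The equivalent simple-pendulum length is L_eq = I/(md), where I is about the pivot and d = 0.57300 m.
I_cm = (1/12)mL² = 0.55050 kg·m², so I = I_cm + md² = 0.55050 + 1.6515 = 2.2020 kg·m².
L_eq = 2.2020/(5.030 × 0.57300) = 0.7640 m.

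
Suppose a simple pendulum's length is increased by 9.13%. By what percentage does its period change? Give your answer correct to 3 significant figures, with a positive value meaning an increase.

4.47%

T ∝ √L, so T'/T = √(1.091) = 1.045.
Percentage change in T = (1.045 − 1) × 100% = 4.47%.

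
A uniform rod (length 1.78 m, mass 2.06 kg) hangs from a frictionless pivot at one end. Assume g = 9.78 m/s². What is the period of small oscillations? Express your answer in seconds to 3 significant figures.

2.19 s

For a physical pendulum T = 2π√(I/(mgd)), with d = 0.8900 m from pivot to centre of mass.
I_cm = mL²/12 = 2.06 × 1.78²/12 = 0.5439 kg·m²; I = I_cm + md² = 0.5439 + 2.06 × 0.8900² = 2.176 kg·m².
T = 2π√(2.176/(2.06 × 9.78 × 0.8900)) = 2.19 s.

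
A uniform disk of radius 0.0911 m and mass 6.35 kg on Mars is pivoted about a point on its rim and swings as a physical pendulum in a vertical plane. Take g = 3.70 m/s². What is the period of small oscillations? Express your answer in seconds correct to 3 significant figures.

1.21 s

I_cm = ½mr² = 0.02635 kg·m². The pivot is at distance d = 0.0911 m from the centre of mass.
By the parallel-axis theorem, I = I_cm + md² = 0.02635 + 0.05270 = 0.07905 kg·m².
T = 2π√(I/(mgd)) = 2π√(0.07905/(6.35 × 3.70 × 0.0911)) = 1.21 s.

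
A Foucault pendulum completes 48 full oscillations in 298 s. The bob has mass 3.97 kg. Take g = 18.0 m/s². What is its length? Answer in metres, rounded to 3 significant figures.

T = 298/48 = 6.208 s.
From T = 2π√(L/g), L = gT²/(4π²) = 18.0 × 6.208²/(4π²) = 17.6 m.

17.6 m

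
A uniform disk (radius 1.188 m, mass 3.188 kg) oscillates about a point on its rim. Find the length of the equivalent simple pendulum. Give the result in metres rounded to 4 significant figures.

1.782 m

The equivalent simple-pendulum length is L_eq = I/(md), where I is about the pivot and d = 1.1880 m.
I_cm = ½mR² = 2.2497 kg·m², so I = I_cm + md² = 2.2497 + 4.4994 = 6.7490 kg·m².
L_eq = 6.7490/(3.188 × 1.1880) = 1.782 m.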